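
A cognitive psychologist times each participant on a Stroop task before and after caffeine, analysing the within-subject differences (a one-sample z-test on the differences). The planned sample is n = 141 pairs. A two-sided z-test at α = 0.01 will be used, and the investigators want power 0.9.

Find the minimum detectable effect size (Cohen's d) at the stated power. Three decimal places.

Required noncentrality: δ = z_{0.005} + z_{0.10} = 2.576 + 1.282 = 3.857.
(Lower-tail contribution to power is negligible for δ > 0.)
δ = d·√n ⇒ d = δ/√n = 3.857/√141 = 0.3249.

d ≈ 0.325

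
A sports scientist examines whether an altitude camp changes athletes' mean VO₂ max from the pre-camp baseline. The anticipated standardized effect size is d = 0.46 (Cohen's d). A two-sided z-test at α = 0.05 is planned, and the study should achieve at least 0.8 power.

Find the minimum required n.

n = 38

For power 0.8 need Φ(δ − z_{0.025}) = 0.8, so δ = z_{0.025} + z_{0.20} = 1.960 + 0.842 = 2.802.
(The Φ(−δ − z_{α/2}) term is vanishingly small for δ > 0 and is dropped in the standard sample-size formula.)
δ = d·√n ⇒ n = (δ/d)² = (2.802 / 0.46)² = 37.09.
Round up to the next whole unit.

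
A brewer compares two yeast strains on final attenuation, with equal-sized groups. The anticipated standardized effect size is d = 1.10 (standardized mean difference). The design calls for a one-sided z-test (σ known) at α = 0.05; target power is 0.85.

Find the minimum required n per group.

Set Φ(δ − 1.645) = 0.85; then δ − 1.645 = Φ⁻¹(0.85) = 1.036, giving δ = 2.681.
δ = d·√(n/2) ⇒ n = 2(δ/d)² = 2 × (2.681 / 1.10)² = 11.88.
Rounding up, n = 12 per group.

n = 12 per group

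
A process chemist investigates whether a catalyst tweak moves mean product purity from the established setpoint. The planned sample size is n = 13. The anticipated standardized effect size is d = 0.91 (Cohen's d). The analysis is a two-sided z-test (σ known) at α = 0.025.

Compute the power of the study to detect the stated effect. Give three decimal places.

Noncentrality parameter: δ = d·√n = 0.91 × √13 = 3.2811
Critical value for a two-sided test at α = 0.025: z_{α/2} = 2.241.
Power = Φ(δ − 2.241) + Φ(−δ − 2.241) = Φ(1.040) + Φ(-5.522) = 0.8507 + 0.0000 = 0.8507.

Power ≈ 0.851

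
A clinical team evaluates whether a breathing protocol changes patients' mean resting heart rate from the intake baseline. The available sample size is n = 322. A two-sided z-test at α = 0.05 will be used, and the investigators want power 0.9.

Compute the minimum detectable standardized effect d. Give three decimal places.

Required noncentrality: δ = z_{0.025} + z_{0.10} = 1.960 + 1.282 = 3.242.
(The second rejection-region term Φ(−δ − z_{α/2}) is negligible and dropped.)
δ = d·√n ⇒ d = δ/√n = 3.242/√322 = 0.1806.

d ≈ 0.181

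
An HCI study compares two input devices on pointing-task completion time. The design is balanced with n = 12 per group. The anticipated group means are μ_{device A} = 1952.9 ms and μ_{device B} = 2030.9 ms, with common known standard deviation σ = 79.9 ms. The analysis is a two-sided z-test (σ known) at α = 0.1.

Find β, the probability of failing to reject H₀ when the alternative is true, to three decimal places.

β ≈ 0.228

Standardized effect: d = |μ_{device A} − μ_{device B}| / σ = |1952.9 − 2030.9| / 79.9 = 0.9762
Noncentrality parameter: δ = d·√(n/2) = 0.9762 × √(12/2) = 2.3912
Critical value for a two-sided test at α = 0.1: z_{α/2} = 1.645.
Power = Φ(δ − 1.645) + Φ(−δ − 1.645) = Φ(0.746) + Φ(-4.036) = 0.7723 + 0.0000 = 0.7723.
Type II error: β = 1 − power = 1 − 0.7723 = 0.2277.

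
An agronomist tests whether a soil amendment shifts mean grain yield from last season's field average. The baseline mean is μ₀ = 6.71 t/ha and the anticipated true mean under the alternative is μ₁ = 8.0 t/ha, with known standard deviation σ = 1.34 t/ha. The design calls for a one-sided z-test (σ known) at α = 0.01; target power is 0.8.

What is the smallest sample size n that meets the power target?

n = 11

Standardized effect: d = |μ₁ − μ₀| / σ = |8.0 − 6.71| / 1.34 = 0.9627
Set Φ(δ − 2.326) = 0.8; then δ − 2.326 = Φ⁻¹(0.8) = 0.842, giving δ = 3.168.
δ = d·√n ⇒ n = (δ/d)² = (3.168 / 0.9627)² = 10.83.
Round up to the next whole unit.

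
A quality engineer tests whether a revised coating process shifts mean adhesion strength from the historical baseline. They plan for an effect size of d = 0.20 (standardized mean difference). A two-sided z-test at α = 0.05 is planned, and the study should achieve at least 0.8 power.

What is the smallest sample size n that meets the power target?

Set Φ(δ − 1.960) = 0.8; then δ − 1.960 = Φ⁻¹(0.8) = 0.842, giving δ = 2.802.
(The Φ(−δ − z_{α/2}) term is vanishingly small for δ > 0 and is dropped in the standard sample-size formula.)
δ = d·√n ⇒ n = (δ/d)² = (2.802 / 0.20)² = 196.22.
Round up to the next whole unit.

n = 197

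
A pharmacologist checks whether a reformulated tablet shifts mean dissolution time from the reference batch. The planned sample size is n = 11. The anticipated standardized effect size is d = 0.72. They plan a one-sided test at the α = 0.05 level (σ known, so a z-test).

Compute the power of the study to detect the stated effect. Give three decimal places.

Power ≈ 0.771

Noncentrality parameter: δ = d·√n = 0.72 × √11 = 2.3880
Critical value for a one-sided test at α = 0.05: z_α = 1.645.
Power = Φ(δ − 1.645) = Φ(0.743) = 0.7713.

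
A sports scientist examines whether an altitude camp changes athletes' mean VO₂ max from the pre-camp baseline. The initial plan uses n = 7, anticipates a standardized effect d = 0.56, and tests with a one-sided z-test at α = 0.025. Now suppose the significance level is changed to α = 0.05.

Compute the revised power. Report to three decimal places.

δ = d·√n = 0.56 × √7 = 1.4816 (unchanged). New critical value: z_{0.05} = 1.645.
Revised power = P(Z > 1.645 − δ) = Φ(-0.163) = 0.4352.

Power ≈ 0.435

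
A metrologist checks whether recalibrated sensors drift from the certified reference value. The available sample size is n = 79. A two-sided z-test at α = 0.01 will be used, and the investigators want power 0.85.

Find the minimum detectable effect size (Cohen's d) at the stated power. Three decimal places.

d ≈ 0.406

Need Φ(δ − 2.576) = 0.85, so δ = 2.576 + 1.036 = 3.612.
(Lower-tail contribution to power is negligible for δ > 0.)
δ = d·√n ⇒ d = δ/√n = 3.612/√79 = 0.4064.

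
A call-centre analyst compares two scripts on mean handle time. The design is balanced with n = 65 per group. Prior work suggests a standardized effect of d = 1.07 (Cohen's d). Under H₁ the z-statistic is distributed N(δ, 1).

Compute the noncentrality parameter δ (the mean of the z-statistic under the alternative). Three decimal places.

δ = d·√(n/2) = 1.07 × √(65/2) = 6.0999

δ ≈ 6.100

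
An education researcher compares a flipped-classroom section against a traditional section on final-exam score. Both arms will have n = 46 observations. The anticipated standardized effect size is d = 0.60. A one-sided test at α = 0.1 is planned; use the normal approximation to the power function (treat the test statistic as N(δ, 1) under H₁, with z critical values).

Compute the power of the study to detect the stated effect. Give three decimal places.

Noncentrality parameter: δ = d·√(n/2) = 0.60 × √(46/2) = 2.8775
One-sided α = 0.1 → critical value z_{0.1} = 1.282.
Power = Φ(δ − 1.282) = Φ(1.596) = 0.9447.

Power ≈ 0.945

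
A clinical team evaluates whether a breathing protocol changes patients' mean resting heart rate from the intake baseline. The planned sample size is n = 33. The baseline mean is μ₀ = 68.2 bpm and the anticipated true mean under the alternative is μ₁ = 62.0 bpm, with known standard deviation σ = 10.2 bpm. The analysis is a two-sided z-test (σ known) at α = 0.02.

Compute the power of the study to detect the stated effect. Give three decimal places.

Standardized effect: d = |μ₁ − μ₀| / σ = |62.0 − 68.2| / 10.2 = 0.6078
Noncentrality parameter: δ = d·√n = 0.6078 × √33 = 3.4918
Critical value for a two-sided test at α = 0.02: z_{α/2} = 2.326.
Power = Φ(δ − 2.326) + Φ(−δ − 2.326) = Φ(1.165) + Φ(-5.818) = 0.8781 + 0.0000 = 0.8781.

Power ≈ 0.878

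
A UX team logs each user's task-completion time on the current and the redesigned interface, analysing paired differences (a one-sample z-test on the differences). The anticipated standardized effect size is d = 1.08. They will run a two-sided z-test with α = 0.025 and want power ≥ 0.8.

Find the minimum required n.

n = 9

For power 0.8 need Φ(δ − z_{0.0125}) = 0.8, so δ = z_{0.0125} + z_{0.20} = 2.241 + 0.842 = 3.083.
(The Φ(−δ − z_{α/2}) term is vanishingly small for δ > 0 and is dropped in the standard sample-size formula.)
δ = d·√n ⇒ n = (δ/d)² = (3.083 / 1.08)² = 8.15.
Round up to the next whole unit.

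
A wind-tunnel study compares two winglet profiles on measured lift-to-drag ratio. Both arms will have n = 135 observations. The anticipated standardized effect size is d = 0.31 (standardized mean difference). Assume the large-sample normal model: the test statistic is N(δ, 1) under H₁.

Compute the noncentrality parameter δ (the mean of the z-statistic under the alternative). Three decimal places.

δ = d·√(n/2) = 0.31 × √(135/2) = 2.5469

δ ≈ 2.547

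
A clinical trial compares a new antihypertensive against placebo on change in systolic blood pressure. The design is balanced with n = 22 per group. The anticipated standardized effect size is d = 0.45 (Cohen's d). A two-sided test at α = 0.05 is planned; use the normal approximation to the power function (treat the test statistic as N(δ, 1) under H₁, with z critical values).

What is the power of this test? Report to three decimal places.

Power ≈ 0.320

Noncentrality parameter: δ = d·√(n/2) = 0.45 × √(22/2) = 1.4925
Two-sided α = 0.05 → critical value z_{0.025} = 1.960.
Power = Φ(δ − 1.960) + Φ(−δ − 1.960) = Φ(-0.467) + Φ(-3.452) = 0.3201 + 0.0003 = 0.3204.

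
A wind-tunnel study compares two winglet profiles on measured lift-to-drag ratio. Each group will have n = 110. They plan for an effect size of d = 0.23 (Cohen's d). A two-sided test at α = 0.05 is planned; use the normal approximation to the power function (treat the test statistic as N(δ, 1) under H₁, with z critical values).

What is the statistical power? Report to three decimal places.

Power ≈ 0.400

Noncentrality parameter: δ = d·√(n/2) = 0.23 × √(110/2) = 1.7057
Critical value for a two-sided test at α = 0.05: z_{α/2} = 1.960.
Power = Φ(δ − 1.960) + Φ(−δ − 1.960) = Φ(-0.254) + Φ(-3.666) = 0.3997 + 0.0001 = 0.3998.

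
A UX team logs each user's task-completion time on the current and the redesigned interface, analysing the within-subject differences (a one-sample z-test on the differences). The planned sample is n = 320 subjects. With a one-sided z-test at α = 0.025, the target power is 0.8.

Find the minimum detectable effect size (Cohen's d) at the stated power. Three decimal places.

Need Φ(δ − 1.960) = 0.8, so δ = 1.960 + 0.842 = 2.802.
δ = d·√n ⇒ d = δ/√n = 2.802/√320 = 0.1566.

d ≈ 0.157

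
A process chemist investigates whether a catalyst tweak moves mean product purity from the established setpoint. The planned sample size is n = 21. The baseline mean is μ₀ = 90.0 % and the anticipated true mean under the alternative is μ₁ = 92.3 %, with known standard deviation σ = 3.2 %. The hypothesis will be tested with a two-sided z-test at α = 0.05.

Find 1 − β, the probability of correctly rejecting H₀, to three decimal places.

Standardized effect: d = |μ₁ − μ₀| / σ = |92.3 − 90.0| / 3.2 = 0.7187
Noncentrality parameter: δ = d·√n = 0.7187 × √21 = 3.2937
Two-sided α = 0.05 → critical value z_{0.025} = 1.960.
Power = Φ(δ − 1.960) + Φ(−δ − 1.960) = Φ(1.334) + Φ(-5.254) = 0.9089 + 0.0000 = 0.9089.

Power ≈ 0.909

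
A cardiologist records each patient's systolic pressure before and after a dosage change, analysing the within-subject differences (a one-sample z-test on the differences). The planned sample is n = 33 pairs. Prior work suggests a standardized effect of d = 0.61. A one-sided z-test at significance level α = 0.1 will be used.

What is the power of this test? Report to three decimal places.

Noncentrality parameter: δ = d·√n = 0.61 × √33 = 3.5042
One-sided α = 0.1 → critical value z_{0.1} = 1.282.
Power = Φ(δ − 1.282) = Φ(2.223) = 0.9869.

Power ≈ 0.987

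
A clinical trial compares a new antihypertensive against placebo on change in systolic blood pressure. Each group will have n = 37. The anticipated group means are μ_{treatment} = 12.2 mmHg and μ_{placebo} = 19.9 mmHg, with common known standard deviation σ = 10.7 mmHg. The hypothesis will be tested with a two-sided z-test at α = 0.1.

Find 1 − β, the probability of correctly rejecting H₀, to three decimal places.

Standardized effect: d = |μ_{treatment} − μ_{placebo}| / σ = |12.2 − 19.9| / 10.7 = 0.7196
Noncentrality parameter: δ = d·√(n/2) = 0.7196 × √(37/2) = 3.0952
Two-sided α = 0.1 → critical value z_{0.05} = 1.645.
Power = Φ(δ − 1.645) + Φ(−δ − 1.645) = Φ(1.450) + Φ(-4.740) = 0.9265 + 0.0000 = 0.9265.

Power ≈ 0.927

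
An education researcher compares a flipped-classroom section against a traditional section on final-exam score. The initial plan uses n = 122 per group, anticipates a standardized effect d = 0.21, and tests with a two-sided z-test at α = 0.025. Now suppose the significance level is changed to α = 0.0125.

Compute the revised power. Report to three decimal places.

Power ≈ 0.196

δ = d·√(n/2) = 0.21 × √(122/2) = 1.6402 (unchanged). New critical value: z_{0.0063} = 2.498.
Revised power = Φ(δ − 2.498) + Φ(−δ − 2.498) = Φ(-0.858) + Φ(-4.138) = 0.1956 + 0.0000 = 0.1956.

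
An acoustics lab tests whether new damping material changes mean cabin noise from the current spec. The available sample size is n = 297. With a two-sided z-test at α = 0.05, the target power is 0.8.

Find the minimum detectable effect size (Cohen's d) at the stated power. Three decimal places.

Need Φ(δ − 1.960) = 0.8, so δ = 1.960 + 0.842 = 2.802.
(Lower-tail contribution to power is negligible for δ > 0.)
δ = d·√n ⇒ d = δ/√n = 2.802/√297 = 0.1626.

d ≈ 0.163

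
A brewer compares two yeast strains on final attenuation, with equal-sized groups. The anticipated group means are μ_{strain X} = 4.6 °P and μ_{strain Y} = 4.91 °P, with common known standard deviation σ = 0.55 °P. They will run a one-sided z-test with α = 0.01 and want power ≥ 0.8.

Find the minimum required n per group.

n = 64 per group

Standardized effect: d = |μ_{strain X} − μ_{strain Y}| / σ = |4.6 − 4.91| / 0.55 = 0.5636
For power 0.8 need Φ(δ − z_{0.01}) = 0.8, so δ = z_{0.01} + z_{0.20} = 2.326 + 0.842 = 3.168.
δ = d·√(n/2) ⇒ n = 2(δ/d)² = 2 × (3.168 / 0.5636)² = 63.18.
Rounding up, n = 64 per group.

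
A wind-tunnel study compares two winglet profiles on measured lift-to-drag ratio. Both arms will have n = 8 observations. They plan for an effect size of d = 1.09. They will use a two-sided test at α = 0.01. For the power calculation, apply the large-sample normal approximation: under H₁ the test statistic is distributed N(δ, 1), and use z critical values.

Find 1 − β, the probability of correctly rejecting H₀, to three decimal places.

Power ≈ 0.346

Noncentrality parameter: δ = d·√(n/2) = 1.09 × √(8/2) = 2.1800
Two-sided α = 0.01 → critical value z_{0.005} = 2.576.
Power = Φ(δ − 2.576) + Φ(−δ − 2.576) = Φ(-0.396) + Φ(-4.756) = 0.3461 + 0.0000 = 0.3461.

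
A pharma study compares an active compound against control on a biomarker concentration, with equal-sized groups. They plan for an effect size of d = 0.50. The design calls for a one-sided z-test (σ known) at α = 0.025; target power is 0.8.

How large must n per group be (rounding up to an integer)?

n = 63 per group

Set Φ(δ − 1.960) = 0.8; then δ − 1.960 = Φ⁻¹(0.8) = 0.842, giving δ = 2.802.
δ = d·√(n/2) ⇒ n = 2(δ/d)² = 2 × (2.802 / 0.50)² = 62.79.
Rounding up, n = 63 per group.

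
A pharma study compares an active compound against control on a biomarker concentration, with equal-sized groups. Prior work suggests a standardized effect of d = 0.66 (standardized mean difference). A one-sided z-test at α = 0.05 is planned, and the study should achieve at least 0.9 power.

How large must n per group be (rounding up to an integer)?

n = 40 per group

Set Φ(δ − 1.645) = 0.9; then δ − 1.645 = Φ⁻¹(0.9) = 1.282, giving δ = 2.926.
δ = d·√(n/2) ⇒ n = 2(δ/d)² = 2 × (2.926 / 0.66)² = 39.32.
Rounding up, n = 40 per group.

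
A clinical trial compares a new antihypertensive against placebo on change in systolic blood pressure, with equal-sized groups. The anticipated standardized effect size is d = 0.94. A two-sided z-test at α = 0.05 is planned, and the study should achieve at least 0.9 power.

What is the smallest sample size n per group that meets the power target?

n = 24 per group

For power 0.9 need Φ(δ − z_{0.025}) = 0.9, so δ = z_{0.025} + z_{0.10} = 1.960 + 1.282 = 3.242.
(For δ > 0 the lower-tail rejection region contributes negligibly to power, so the one-term inversion is standard.)
δ = d·√(n/2) ⇒ n = 2(δ/d)² = 2 × (3.242 / 0.94)² = 23.78.
Round up to the next whole unit.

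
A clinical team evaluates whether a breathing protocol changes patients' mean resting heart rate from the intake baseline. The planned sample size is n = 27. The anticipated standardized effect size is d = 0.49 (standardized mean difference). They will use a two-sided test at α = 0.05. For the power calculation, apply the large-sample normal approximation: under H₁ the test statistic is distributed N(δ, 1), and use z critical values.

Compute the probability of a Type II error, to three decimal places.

Noncentrality parameter: δ = d·√n = 0.49 × √27 = 2.5461
Two-sided α = 0.05 → critical value z_{0.025} = 1.960.
Power = Φ(δ − 1.960) + Φ(−δ − 1.960) = Φ(0.586) + Φ(-4.506) = 0.7211 + 0.0000 = 0.7211.
Type II error: β = 1 − power = 1 − 0.7211 = 0.2789.

β ≈ 0.279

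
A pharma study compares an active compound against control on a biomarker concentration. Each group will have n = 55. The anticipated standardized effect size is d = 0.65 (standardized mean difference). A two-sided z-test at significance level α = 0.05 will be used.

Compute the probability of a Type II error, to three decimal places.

Noncentrality parameter: δ = d·√(n/2) = 0.65 × √(55/2) = 3.4086
Critical value for a two-sided test at α = 0.05: z_{α/2} = 1.960.
Power = Φ(δ − 1.960) + Φ(−δ − 1.960) = Φ(1.449) + Φ(-5.369) = 0.9263 + 0.0000 = 0.9263.
Type II error: β = 1 − power = 1 − 0.9263 = 0.0737.

β ≈ 0.074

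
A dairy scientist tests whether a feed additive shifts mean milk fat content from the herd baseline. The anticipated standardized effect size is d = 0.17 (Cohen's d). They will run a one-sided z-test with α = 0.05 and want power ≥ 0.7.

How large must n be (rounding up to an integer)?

n = 163

Set Φ(δ − 1.645) = 0.7; then δ − 1.645 = Φ⁻¹(0.7) = 0.524, giving δ = 2.169.
δ = d·√n ⇒ n = (δ/d)² = (2.169 / 0.17)² = 162.83.
Round up to the next whole unit.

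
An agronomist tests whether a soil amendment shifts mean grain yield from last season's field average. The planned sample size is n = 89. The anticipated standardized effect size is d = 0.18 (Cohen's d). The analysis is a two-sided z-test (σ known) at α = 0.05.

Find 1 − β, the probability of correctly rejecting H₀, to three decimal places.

Power ≈ 0.397

Noncentrality parameter: λ = d·√n = 0.18 × √89 = 1.6981
Two-sided α = 0.05 → critical value z_{0.025} = 1.960.
Power = Φ(λ − 1.960) + Φ(−λ − 1.960) = Φ(-0.262) + Φ(-3.658) = 0.3967 + 0.0001 = 0.3968.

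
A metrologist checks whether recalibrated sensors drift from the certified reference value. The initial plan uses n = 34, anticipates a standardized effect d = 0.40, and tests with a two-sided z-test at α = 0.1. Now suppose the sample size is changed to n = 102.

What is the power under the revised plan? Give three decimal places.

With n = 102: δ = d·√n = 0.40 × √102 = 4.0398. Critical value z_{0.05} = 1.645.
Revised power = Φ(δ − 1.645) + Φ(−δ − 1.645) = Φ(2.395) + Φ(-5.685) = 0.9917 + 0.0000 = 0.9917.

Power ≈ 0.992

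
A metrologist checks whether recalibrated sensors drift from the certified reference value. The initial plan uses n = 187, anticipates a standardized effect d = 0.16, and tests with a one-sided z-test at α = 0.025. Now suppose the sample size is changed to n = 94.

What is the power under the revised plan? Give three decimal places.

Power ≈ 0.341

With n = 94: δ = d·√n = 0.16 × √94 = 1.5513. Critical value z_{0.025} = 1.960.
Revised power = P(Z > 1.960 − δ) = Φ(-0.409) = 0.3414.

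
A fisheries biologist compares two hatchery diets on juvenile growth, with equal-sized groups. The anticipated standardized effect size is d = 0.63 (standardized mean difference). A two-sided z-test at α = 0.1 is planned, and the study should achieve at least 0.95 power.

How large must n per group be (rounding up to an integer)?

n = 55 per group

For power 0.95 need Φ(δ − z_{0.05}) = 0.95, so δ = z_{0.05} + z_{0.05} = 1.645 + 1.645 = 3.290.
(Ignoring the negligible lower-tail rejection probability gives the usual closed-form inversion.)
δ = d·√(n/2) ⇒ n = 2(δ/d)² = 2 × (3.290 / 0.63)² = 54.53.
Round up to the next whole unit.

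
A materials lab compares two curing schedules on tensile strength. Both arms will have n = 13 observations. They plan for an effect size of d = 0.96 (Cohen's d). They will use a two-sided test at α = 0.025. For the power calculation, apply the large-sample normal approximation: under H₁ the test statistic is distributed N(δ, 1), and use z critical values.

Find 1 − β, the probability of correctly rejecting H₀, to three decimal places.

Noncentrality parameter: λ = d·√(n/2) = 0.96 × √(13/2) = 2.4475
Two-sided α = 0.025 → critical value z_{0.0125} = 2.241.
Power = Φ(λ − 2.241) + Φ(−λ − 2.241) = Φ(0.206) + Φ(-4.689) = 0.5817 + 0.0000 = 0.5817.

Power ≈ 0.582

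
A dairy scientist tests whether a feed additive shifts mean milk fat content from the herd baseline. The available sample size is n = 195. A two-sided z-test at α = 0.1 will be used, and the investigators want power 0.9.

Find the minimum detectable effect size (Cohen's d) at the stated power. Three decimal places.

d ≈ 0.210

Need Φ(δ − 1.645) = 0.9, so δ = 1.645 + 1.282 = 2.926.
(The second rejection-region term Φ(−δ − z_{α/2}) is negligible and dropped.)
δ = d·√n ⇒ d = δ/√n = 2.926/√195 = 0.2096.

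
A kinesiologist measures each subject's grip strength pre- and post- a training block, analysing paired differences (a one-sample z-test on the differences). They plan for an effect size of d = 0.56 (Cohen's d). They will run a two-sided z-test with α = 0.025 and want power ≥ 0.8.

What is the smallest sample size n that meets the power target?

n = 31

Set Φ(δ − 2.241) = 0.8; then δ − 2.241 = Φ⁻¹(0.8) = 0.842, giving δ = 3.083.
(Ignoring the negligible lower-tail rejection probability gives the usual closed-form inversion.)
δ = d·√n ⇒ n = (δ/d)² = (3.083 / 0.56)² = 30.31.
Round up to the next whole unit.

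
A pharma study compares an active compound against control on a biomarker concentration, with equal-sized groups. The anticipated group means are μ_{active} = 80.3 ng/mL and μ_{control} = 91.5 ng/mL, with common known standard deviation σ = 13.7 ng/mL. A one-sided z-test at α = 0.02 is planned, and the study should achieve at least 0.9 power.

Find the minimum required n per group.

n = 34 per group

Standardized effect: d = |μ_{active} − μ_{control}| / σ = |80.3 − 91.5| / 13.7 = 0.8175
For power 0.9 need Φ(δ − z_{0.02}) = 0.9, so δ = z_{0.02} + z_{0.10} = 2.054 + 1.282 = 3.335.
δ = d·√(n/2) ⇒ n = 2(δ/d)² = 2 × (3.335 / 0.8175)² = 33.29.
Rounding up, n = 34 per group.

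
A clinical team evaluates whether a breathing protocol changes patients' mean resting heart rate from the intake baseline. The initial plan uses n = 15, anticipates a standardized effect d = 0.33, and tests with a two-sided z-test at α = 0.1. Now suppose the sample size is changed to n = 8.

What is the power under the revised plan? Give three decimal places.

Power ≈ 0.243

With n = 8: δ = d·√n = 0.33 × √8 = 0.9334. Critical value z_{0.05} = 1.645.
Revised power = Φ(δ − 1.645) + Φ(−δ − 1.645) = Φ(-0.711) + Φ(-2.578) = 0.2384 + 0.0050 = 0.2434.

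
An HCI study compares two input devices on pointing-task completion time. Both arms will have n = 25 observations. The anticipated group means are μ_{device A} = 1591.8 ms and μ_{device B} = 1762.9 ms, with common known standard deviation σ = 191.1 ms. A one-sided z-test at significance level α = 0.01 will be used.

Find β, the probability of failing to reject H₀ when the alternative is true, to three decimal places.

β ≈ 0.201

Standardized effect: d = |μ_{device A} − μ_{device B}| / σ = |1591.8 − 1762.9| / 191.1 = 0.8953
Noncentrality parameter: δ = d·√(n/2) = 0.8953 × √(25/2) = 3.1655
Critical value for a one-sided test at α = 0.01: z_α = 2.326.
Power = Φ(δ − 2.326) = Φ(0.839) = 0.7993.
Type II error: β = 1 − power = 1 − 0.7993 = 0.2007.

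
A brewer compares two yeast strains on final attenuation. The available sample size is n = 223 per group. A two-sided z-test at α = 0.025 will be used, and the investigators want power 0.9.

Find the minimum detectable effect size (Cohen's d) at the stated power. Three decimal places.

Need Φ(δ − 2.241) = 0.9, so δ = 2.241 + 1.282 = 3.523.
(The second rejection-region term Φ(−δ − z_{α/2}) is negligible and dropped.)
δ = d·√(n/2) ⇒ d = δ/√(n/2) = 3.523/√(223/2) = 0.3336.

d ≈ 0.334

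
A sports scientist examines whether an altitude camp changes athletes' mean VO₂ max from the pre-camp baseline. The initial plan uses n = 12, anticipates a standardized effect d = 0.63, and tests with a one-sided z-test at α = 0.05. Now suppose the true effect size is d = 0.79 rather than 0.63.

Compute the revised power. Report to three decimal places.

Power ≈ 0.863

With d = 0.79: δ = d·√n = 0.79 × √12 = 2.7366. Critical value z_{0.05} = 1.645.
Revised power = P(Z > 1.645 − δ) = Φ(1.092) = 0.8625.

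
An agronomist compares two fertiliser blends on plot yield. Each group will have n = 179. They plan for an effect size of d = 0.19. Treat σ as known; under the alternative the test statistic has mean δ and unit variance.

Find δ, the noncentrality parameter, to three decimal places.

The noncentrality parameter scales effect size by the design's sample-size factor: δ = d·√(n/2) = 0.19 × √(179/2) = 1.7975

δ ≈ 1.797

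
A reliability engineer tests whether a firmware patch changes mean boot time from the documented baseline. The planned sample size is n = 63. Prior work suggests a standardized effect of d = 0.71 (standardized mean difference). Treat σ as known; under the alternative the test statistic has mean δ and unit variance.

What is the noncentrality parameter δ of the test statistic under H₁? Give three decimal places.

δ = d·√n = 0.71 × √63 = 5.6355

δ ≈ 5.635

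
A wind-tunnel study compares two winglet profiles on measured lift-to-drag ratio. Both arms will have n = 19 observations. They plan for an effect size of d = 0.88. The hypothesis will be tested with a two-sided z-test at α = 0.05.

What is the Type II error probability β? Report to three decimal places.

β ≈ 0.226

Noncentrality parameter: δ = d·√(n/2) = 0.88 × √(19/2) = 2.7123
Two-sided α = 0.05 → critical value z_{0.025} = 1.960.
Power = Φ(δ − 1.960) + Φ(−δ − 1.960) = Φ(0.752) + Φ(-4.672) = 0.7741 + 0.0000 = 0.7741.
Type II error: β = 1 − power = 1 − 0.7741 = 0.2259.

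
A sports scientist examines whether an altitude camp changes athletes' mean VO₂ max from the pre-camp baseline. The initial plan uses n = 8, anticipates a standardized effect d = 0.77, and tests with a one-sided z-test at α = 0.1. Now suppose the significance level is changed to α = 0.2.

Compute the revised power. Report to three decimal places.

δ = d·√n = 0.77 × √8 = 2.1779 (unchanged). New critical value: z_{0.2} = 0.842.
Revised power = Φ(δ − 0.842) = Φ(1.336) = 0.9093.

Power ≈ 0.909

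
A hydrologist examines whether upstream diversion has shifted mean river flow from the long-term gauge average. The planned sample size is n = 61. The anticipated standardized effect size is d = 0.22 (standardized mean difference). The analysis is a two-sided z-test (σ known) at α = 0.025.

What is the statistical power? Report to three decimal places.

Noncentrality parameter: δ = d·√n = 0.22 × √61 = 1.7183
Critical value for a two-sided test at α = 0.025: z_{α/2} = 2.241.
Power = Φ(δ − 2.241) + Φ(−δ − 2.241) = Φ(-0.523) + Φ(-3.960) = 0.3004 + 0.0000 = 0.3005.

Power ≈ 0.300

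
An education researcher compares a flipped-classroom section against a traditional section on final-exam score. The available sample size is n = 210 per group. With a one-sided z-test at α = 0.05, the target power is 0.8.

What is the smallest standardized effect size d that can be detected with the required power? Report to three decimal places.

d ≈ 0.243

Need Φ(δ − 1.645) = 0.8, so δ = 1.645 + 0.842 = 2.486.
δ = d·√(n/2) ⇒ d = δ/√(n/2) = 2.486/√(210/2) = 0.2427.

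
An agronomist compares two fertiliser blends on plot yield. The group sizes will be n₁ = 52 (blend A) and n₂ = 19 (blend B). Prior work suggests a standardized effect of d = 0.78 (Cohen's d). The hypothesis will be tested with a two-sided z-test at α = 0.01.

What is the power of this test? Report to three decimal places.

Power ≈ 0.631

Noncentrality parameter: δ = d / √(1/n₁ + 1/n₂) = 0.78 / √(1/52 + 1/19) = 2.9097
Critical value for a two-sided test at α = 0.01: z_{α/2} = 2.576.
Power = Φ(δ − 2.576) + Φ(−δ − 2.576) = Φ(0.334) + Φ(-5.486) = 0.6308 + 0.0000 = 0.6308.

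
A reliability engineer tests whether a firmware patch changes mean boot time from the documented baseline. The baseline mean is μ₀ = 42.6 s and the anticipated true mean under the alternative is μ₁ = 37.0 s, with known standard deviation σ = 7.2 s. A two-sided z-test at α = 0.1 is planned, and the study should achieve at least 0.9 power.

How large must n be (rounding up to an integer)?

n = 15

Standardized effect: d = |μ₁ − μ₀| / σ = |37.0 − 42.6| / 7.2 = 0.7778
For power 0.9 need Φ(δ − z_{0.05}) = 0.9, so δ = z_{0.05} + z_{0.10} = 1.645 + 1.282 = 2.926.
(The Φ(−δ − z_{α/2}) term is vanishingly small for δ > 0 and is dropped in the standard sample-size formula.)
δ = d·√n ⇒ n = (δ/d)² = (2.926 / 0.7778)² = 14.16.
Rounding up, n = 15.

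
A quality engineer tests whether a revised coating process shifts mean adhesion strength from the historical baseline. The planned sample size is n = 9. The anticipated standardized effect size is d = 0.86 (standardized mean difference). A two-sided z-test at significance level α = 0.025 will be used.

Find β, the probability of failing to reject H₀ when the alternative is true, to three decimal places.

Noncentrality parameter: δ = d·√n = 0.86 × √9 = 2.5800
Two-sided α = 0.025 → critical value z_{0.0125} = 2.241.
Power = Φ(δ − 2.241) + Φ(−δ − 2.241) = Φ(0.339) + Φ(-4.821) = 0.6325 + 0.0000 = 0.6325.
Type II error: β = 1 − power = 1 − 0.6325 = 0.3675.

β ≈ 0.367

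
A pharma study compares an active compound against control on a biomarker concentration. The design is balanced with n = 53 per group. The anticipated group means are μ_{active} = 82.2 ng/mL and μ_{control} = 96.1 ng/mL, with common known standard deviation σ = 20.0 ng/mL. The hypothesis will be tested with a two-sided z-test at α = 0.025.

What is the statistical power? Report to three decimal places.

Power ≈ 0.909

Standardized effect: d = |μ_{active} − μ_{control}| / σ = |82.2 − 96.1| / 20.0 = 0.6950
Noncentrality parameter: δ = d·√(n/2) = 0.6950 × √(53/2) = 3.5777
Critical value for a two-sided test at α = 0.025: z_{α/2} = 2.241.
Power = Φ(δ − 2.241) + Φ(−δ − 2.241) = Φ(1.336) + Φ(-5.819) = 0.9093 + 0.0000 = 0.9093.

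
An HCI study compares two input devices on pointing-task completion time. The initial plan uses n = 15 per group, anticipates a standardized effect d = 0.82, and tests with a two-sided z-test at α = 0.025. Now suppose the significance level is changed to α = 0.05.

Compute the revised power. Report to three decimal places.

δ = d·√(n/2) = 0.82 × √(15/2) = 2.2457 (unchanged). New critical value: z_{0.025} = 1.960.
Revised power = Φ(δ − 1.960) + Φ(−δ − 1.960) = Φ(0.286) + Φ(-4.206) = 0.6124 + 0.0000 = 0.6125.

Power ≈ 0.612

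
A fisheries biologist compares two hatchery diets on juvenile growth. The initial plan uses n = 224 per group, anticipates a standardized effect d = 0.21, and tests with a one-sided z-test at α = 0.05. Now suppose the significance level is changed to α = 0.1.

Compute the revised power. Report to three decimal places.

δ = d·√(n/2) = 0.21 × √(224/2) = 2.2224 (unchanged). New critical value: z_{0.1} = 1.282.
Revised power = P(Z > 1.282 − δ) = Φ(0.941) = 0.8266.

Power ≈ 0.827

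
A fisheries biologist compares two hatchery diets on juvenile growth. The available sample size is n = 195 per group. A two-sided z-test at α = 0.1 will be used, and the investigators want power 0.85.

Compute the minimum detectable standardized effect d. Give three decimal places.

d ≈ 0.272

Need Φ(δ − 1.645) = 0.85, so δ = 1.645 + 1.036 = 2.681.
(Lower-tail contribution to power is negligible for δ > 0.)
δ = d·√(n/2) ⇒ d = δ/√(n/2) = 2.681/√(195/2) = 0.2715.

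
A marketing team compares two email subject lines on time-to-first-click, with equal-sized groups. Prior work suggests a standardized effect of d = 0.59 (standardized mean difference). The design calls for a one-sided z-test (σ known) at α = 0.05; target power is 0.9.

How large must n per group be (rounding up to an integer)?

For power 0.9 need Φ(δ − z_{0.05}) = 0.9, so δ = z_{0.05} + z_{0.10} = 1.645 + 1.282 = 2.926.
δ = d·√(n/2) ⇒ n = 2(δ/d)² = 2 × (2.926 / 0.59)² = 49.20.
Round up to the next whole unit.

n = 50 per group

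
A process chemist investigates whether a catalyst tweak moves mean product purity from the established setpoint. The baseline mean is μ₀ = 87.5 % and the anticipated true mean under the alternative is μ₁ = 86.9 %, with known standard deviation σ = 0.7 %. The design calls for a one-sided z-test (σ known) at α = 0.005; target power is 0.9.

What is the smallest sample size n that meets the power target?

n = 21

Standardized effect: d = |μ₁ − μ₀| / σ = |86.9 − 87.5| / 0.7 = 0.8571
Set Φ(δ − 2.576) = 0.9; then δ − 2.576 = Φ⁻¹(0.9) = 1.282, giving δ = 3.857.
δ = d·√n ⇒ n = (δ/d)² = (3.857 / 0.8571)² = 20.25.
Rounding up, n = 21.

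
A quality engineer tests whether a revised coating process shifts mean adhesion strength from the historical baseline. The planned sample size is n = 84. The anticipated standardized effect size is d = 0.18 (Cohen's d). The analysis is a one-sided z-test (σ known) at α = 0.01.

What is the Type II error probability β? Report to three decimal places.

β ≈ 0.751

Noncentrality parameter: δ = d·√n = 0.18 × √84 = 1.6497
Critical value for a one-sided test at α = 0.01: z_α = 2.326.
Power = Φ(δ − 2.326) = Φ(-0.677) = 0.2493.
Type II error: β = 1 − power = 1 − 0.2493 = 0.7507.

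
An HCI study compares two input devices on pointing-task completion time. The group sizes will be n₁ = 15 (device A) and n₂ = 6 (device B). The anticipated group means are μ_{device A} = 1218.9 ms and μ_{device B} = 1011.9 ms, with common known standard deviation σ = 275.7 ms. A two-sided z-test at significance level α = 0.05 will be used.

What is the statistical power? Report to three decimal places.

Standardized effect: d = |μ_{device A} − μ_{device B}| / σ = |1218.9 − 1011.9| / 275.7 = 0.7508
Noncentrality parameter: δ = d / √(1/n₁ + 1/n₂) = 0.7508 / √(1/15 + 1/6) = 1.5543
Two-sided α = 0.05 → critical value z_{0.025} = 1.960.
Power = Φ(δ − 1.960) + Φ(−δ − 1.960) = Φ(-0.406) + Φ(-3.514) = 0.3425 + 0.0002 = 0.3427.

Power ≈ 0.343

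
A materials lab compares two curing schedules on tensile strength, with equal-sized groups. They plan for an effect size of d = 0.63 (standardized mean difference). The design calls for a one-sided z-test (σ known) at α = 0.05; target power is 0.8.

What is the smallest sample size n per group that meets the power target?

Set Φ(δ − 1.645) = 0.8; then δ − 1.645 = Φ⁻¹(0.8) = 0.842, giving δ = 2.486.
δ = d·√(n/2) ⇒ n = 2(δ/d)² = 2 × (2.486 / 0.63)² = 31.15.
Round up to the next whole unit.

n = 32 per group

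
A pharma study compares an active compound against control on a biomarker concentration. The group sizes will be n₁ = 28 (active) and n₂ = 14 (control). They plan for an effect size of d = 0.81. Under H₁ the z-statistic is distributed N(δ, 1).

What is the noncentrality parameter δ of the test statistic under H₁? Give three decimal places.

δ = d / √(1/n₁ + 1/n₂) = 0.81 / √(1/28 + 1/14) = 2.4746

δ ≈ 2.475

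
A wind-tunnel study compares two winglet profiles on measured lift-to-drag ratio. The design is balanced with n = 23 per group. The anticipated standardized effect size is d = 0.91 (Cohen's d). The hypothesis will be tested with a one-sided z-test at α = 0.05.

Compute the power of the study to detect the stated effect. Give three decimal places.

Power ≈ 0.925

Noncentrality parameter: δ = d·√(n/2) = 0.91 × √(23/2) = 3.0860
One-sided α = 0.05 → critical value z_{0.05} = 1.645.
Power = P(Z > 1.645 − δ) = Φ(1.441) = 0.9252.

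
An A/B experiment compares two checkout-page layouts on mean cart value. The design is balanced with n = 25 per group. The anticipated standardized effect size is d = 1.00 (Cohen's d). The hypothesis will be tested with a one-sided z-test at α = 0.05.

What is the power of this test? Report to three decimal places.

Power ≈ 0.971

Noncentrality parameter: δ = d·√(n/2) = 1.00 × √(25/2) = 3.5355
One-sided α = 0.05 → critical value z_{0.05} = 1.645.
Power = Φ(δ − 1.645) = Φ(1.891) = 0.9707.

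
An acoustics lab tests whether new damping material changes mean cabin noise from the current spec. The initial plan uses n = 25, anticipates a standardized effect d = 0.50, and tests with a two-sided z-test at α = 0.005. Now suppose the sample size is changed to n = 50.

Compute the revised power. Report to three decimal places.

With n = 50: δ = d·√n = 0.50 × √50 = 3.5355. Critical value z_{0.0025} = 2.807.
Revised power = Φ(δ − 2.807) + Φ(−δ − 2.807) = Φ(0.729) + Φ(-6.343) = 0.7668 + 0.0000 = 0.7668.

Power ≈ 0.767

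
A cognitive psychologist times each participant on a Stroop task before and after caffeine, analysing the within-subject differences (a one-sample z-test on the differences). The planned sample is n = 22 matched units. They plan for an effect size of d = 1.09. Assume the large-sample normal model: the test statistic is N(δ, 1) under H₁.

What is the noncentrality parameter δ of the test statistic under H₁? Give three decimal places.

δ = d·√n = 1.09 × √22 = 5.1126

δ ≈ 5.113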